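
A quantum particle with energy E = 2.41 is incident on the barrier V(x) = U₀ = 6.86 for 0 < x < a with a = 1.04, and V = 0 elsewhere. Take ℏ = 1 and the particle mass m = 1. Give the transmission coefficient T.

T = 0.00734

E < U₀: inside the barrier ψ ∝ e^{±κx} with κ = √(2m(U₀ − E))/ℏ = 2.983.
κa = 3.103, sinh(κa) = 11.11.
The exact tunnelling result is T⁻¹ = 1 + U₀² sinh²(κa) / [4E(U₀ − E)] = 136.3, so T = 0.00734.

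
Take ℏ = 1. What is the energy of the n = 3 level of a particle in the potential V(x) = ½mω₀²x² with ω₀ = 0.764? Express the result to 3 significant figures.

E = 2.67

The oscillator eigenvalues are E_n = ℏω₀(n + ½), so E_3 = 0.764 × 3.5 = 2.674.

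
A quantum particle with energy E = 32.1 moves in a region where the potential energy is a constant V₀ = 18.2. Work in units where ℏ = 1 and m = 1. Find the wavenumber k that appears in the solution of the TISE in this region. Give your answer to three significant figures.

k = 5.27

With E > V₀ the solution is oscillatory, ψ ∝ e^{±ikx} with k = √(2m(E − V₀))/ℏ.
k = √(2 × 1 × 13.9) = 5.273.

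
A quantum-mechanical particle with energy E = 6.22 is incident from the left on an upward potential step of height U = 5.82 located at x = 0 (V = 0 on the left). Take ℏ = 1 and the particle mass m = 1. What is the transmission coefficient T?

The wavenumbers are k₁ = √(2mE)/ℏ = 3.527 on the left and k₂ = √(2m(E − U))/ℏ = 0.8944 on the right.
Matching ψ and ψ′ at x = 0 gives r = (k₁ − k₂)/(k₁ + k₂), so R = r² = 0.3545 and T = 1 − R = 0.6455.

T = 0.645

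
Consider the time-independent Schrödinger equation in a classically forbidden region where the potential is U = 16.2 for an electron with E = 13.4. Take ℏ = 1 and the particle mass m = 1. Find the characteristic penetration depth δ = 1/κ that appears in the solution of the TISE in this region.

Since E < U the TISE in this region is ψ'' = κ²ψ with κ = √(2m(U − E))/ℏ.
κ = √(2 × 1 × 2.8) = 2.366. The penetration depth is δ = 1/κ = 0.423.

δ = 0.423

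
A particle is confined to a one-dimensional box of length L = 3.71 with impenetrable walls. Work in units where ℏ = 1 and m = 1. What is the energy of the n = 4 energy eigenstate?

The infinite-well eigenfunctions ψ_n = √(2/L) sin(nπx/L) vanish at both walls, giving E_n = n²π²ℏ²/(2mL²).
E_4 = 4² × π² / (2 × 1 × 3.71²) = 5.736.

E = 5.74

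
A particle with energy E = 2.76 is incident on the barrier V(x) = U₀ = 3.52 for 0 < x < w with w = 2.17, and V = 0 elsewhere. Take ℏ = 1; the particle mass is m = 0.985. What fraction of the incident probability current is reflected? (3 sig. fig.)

E < U₀: inside the barrier ψ ∝ e^{±κx} with κ = √(2m(U₀ − E))/ℏ = 1.224.
κw = 2.655, sinh(κw) = 7.079.
Matching ψ, ψ′ at both faces gives T = [1 + U₀² sinh²(κw) / (4E(U₀ − E))]⁻¹ = 1/75.00 = 0.0133.
R = 1 − T = 0.987.

R = 0.987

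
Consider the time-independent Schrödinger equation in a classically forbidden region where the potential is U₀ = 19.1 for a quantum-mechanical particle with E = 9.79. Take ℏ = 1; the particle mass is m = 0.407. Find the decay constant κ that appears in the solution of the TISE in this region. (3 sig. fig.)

Since E < U₀ the TISE in this region is ψ'' = κ²ψ with κ = √(2m(U₀ − E))/ℏ.
κ = √(2 × 0.407 × 9.31) = 2.753.

κ = 2.75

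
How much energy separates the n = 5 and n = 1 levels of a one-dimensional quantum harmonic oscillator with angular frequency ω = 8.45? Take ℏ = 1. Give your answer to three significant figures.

ΔE = 33.8

E_n = ℏω(n + ½), so ΔE = (5 − 1) ℏω = 4 × 8.45 = 33.80.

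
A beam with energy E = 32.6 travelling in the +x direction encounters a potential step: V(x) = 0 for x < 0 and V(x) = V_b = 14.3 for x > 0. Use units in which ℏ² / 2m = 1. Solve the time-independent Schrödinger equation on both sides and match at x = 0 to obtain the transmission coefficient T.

T = 0.979

On each side the TISE gives plane waves with k = √(2m(E − V))/ℏ: k₁ = √(2·½·32.6) = 5.710, k₂ = √(2·½·18.3) = 4.278.
Continuity of ψ and ψ′ at the step yields the reflection amplitude r = (k₁ − k₂)/(k₁ + k₂) = 0.1434; thus R = |r|² = 0.02055, T = 0.9794.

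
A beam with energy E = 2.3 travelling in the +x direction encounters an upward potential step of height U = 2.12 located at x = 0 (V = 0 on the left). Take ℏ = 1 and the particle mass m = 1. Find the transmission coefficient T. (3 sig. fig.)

T = 0.683

The wavenumbers are k₁ = √(2mE)/ℏ = 2.145 on the left and k₂ = √(2m(E − U))/ℏ = 0.6000 on the right.
Continuity of ψ and ψ′ at the step yields the reflection amplitude r = (k₁ − k₂)/(k₁ + k₂) = 0.5628; thus R = |r|² = 0.3167, T = 0.6833.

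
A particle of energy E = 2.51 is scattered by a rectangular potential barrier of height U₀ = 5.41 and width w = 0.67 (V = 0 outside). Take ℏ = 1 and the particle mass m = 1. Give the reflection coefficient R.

R = 0.854

Since E < U₀ the interior solution is evanescent with decay constant κ = √(2m(U₀ − E))/ℏ = 2.408.
κw = 1.614, sinh(κw) = 2.411.
The exact tunnelling result is T⁻¹ = 1 + U₀² sinh²(κw) / [4E(U₀ − E)] = 6.842, so T = 0.146.
R = 1 − T = 0.854.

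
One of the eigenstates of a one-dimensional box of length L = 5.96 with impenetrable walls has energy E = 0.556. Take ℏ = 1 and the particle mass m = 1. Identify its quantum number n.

n = 2

From E_n = n²π²ℏ²/(2mL²) invert to n = √(2mL²E)/(πℏ).
n = (5.96/π) × √(2 × 1 × 0.556) = 2.001 → n = 2.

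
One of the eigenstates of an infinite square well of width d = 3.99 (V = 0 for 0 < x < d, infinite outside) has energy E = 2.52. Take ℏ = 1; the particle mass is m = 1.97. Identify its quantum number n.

n = 4

From E_n = n²π²ℏ²/(2md²) invert to n = √(2md²E)/(πℏ).
n = (3.99/π) × √(2 × 1.97 × 2.52) = 4.002 → n = 4.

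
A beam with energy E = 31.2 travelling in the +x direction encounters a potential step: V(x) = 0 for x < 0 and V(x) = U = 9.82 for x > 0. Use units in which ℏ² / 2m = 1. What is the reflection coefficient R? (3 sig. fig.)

R = 0.00888

The wavenumbers are k₁ = √(2mE)/ℏ = 5.586 on the left and k₂ = √(2m(E − U))/ℏ = 4.624 on the right.
Matching ψ and ψ′ at x = 0 gives r = (k₁ − k₂)/(k₁ + k₂), so R = r² = 0.008876 and T = 1 − R = 0.9911.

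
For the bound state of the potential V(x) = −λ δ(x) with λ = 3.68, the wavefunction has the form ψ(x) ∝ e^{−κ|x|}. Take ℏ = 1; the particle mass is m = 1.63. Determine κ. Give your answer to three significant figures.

Integrating the TISE across x = 0 gives the cusp condition ψ'(0⁺) − ψ'(0⁻) = −(2mλ/ℏ²)ψ(0).
With ψ ∝ e^{−κ|x|} this yields −2κ = −2mλ/ℏ², so κ = mλ/ℏ² = 5.998.

κ = 6.00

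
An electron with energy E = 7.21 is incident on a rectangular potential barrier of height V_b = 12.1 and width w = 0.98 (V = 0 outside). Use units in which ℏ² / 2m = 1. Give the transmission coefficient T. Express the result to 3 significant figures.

T = 0.0493

E < V_b: inside the barrier ψ ∝ e^{±κx} with κ = √(2m(V_b − E))/ℏ = 2.211.
κw = 2.167, sinh(κw) = 4.309.
Matching ψ, ψ′ at both faces gives T = [1 + V_b² sinh²(κw) / (4E(V_b − E))]⁻¹ = 1/20.28 = 0.0493.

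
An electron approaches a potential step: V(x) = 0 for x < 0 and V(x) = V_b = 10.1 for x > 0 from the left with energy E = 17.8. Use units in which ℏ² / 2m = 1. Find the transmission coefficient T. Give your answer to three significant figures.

On each side the TISE gives plane waves with k = √(2m(E − V))/ℏ: k₁ = √(2·½·17.8) = 4.219, k₂ = √(2·½·7.7) = 2.775.
Matching ψ and ψ′ at x = 0 gives r = (k₁ − k₂)/(k₁ + k₂), so R = r² = 0.04264 and T = 1 − R = 0.9574.

T = 0.957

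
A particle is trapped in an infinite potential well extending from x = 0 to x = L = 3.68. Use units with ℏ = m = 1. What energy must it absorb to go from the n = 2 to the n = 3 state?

E_n = n²π²ℏ²/(2mL²), so ΔE = (3² − 2²) π²ℏ²/(2mL²).
ΔE = 5 × π² / (2 × 1 × 3.68²) = 1.822.

ΔE = 1.82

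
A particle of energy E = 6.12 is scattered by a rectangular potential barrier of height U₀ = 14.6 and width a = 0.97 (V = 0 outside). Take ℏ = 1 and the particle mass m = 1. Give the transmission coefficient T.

T = 0.00132

Since E < U₀ the interior solution is evanescent with decay constant κ = √(2m(U₀ − E))/ℏ = 4.118.
κa = 3.995, sinh(κa) = 27.15.
The exact tunnelling result is T⁻¹ = 1 + U₀² sinh²(κa) / [4E(U₀ − E)] = 757.7, so T = 0.00132.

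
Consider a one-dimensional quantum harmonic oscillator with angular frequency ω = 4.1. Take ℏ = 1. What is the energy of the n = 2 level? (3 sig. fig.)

The oscillator eigenvalues are E_n = ℏω(n + ½), so E_2 = 4.1 × 2.5 = 10.25.

E = 10.3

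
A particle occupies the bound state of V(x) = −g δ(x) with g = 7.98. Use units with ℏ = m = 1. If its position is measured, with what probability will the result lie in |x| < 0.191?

The normalised bound state is ψ = √κ e^{−κ|x|} with κ = mg/ℏ² = 7.980.
P(|x| < d) = ∫_{−d}^{d} κ e^{−2κ|x|} dx = 1 − e^{−2κd} = 1 − e^{−3.048} = 0.9526.

P = 0.953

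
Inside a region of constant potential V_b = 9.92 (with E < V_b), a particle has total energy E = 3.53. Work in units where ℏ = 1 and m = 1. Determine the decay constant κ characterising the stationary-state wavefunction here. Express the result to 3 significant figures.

κ = 3.57

Since E < V_b the TISE in this region is ψ'' = κ²ψ with κ = √(2m(V_b − E))/ℏ.
κ = √(2 × 1 × 6.39) = 3.575.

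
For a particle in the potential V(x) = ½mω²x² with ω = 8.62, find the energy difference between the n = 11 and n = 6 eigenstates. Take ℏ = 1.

E_n = ℏω(n + ½), so ΔE = (11 − 6) ℏω = 5 × 8.62 = 43.10.

ΔE = 43.1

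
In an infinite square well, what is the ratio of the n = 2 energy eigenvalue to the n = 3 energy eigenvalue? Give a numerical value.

0.444444

Since E_n ∝ n², the ratio is (2/3)² = 0.444444.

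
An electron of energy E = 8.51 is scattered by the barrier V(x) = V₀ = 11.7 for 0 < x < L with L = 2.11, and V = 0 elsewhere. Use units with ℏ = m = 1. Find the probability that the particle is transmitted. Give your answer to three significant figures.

Since E < V₀ the interior solution is evanescent with decay constant κ = √(2m(V₀ − E))/ℏ = 2.526.
κL = 5.330, sinh(κL) = 103.2.
The exact tunnelling result is T⁻¹ = 1 + V₀² sinh²(κL) / [4E(V₀ − E)] = 13420, so T = 0.0000745.

T = 0.0000745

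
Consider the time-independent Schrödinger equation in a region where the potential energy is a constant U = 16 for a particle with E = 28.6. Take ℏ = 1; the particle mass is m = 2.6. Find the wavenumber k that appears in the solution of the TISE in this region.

With E > U the solution is oscillatory, ψ ∝ e^{±ikx} with k = √(2m(E − U))/ℏ.
k = √(2 × 2.6 × 12.6) = 8.094.

k = 8.09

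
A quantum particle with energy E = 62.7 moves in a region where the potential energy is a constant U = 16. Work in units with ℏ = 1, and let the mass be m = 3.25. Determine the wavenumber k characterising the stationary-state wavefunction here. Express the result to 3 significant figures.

With E > U the solution is oscillatory, ψ ∝ e^{±ikx} with k = √(2m(E − U))/ℏ.
k = √(2 × 3.25 × 46.7) = 17.42.

k = 17.4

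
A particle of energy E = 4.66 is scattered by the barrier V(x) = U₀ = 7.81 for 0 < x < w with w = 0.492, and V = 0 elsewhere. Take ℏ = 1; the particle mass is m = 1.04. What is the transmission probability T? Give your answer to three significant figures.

E < U₀: inside the barrier ψ ∝ e^{±κx} with κ = √(2m(U₀ − E))/ℏ = 2.560.
κw = 1.259, sinh(κw) = 1.620.
Matching ψ, ψ′ at both faces gives T = [1 + U₀² sinh²(κw) / (4E(U₀ − E))]⁻¹ = 1/3.725 = 0.268.

T = 0.268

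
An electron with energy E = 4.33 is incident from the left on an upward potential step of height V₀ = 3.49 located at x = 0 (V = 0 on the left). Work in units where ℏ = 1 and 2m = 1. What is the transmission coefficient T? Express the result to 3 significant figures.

On each side the TISE gives plane waves with k = √(2m(E − V))/ℏ: k₁ = √(2·½·4.33) = 2.081, k₂ = √(2·½·0.84) = 0.9165.
Continuity of ψ and ψ′ at the step yields the reflection amplitude r = (k₁ − k₂)/(k₁ + k₂) = 0.3885; thus R = |r|² = 0.1509, T = 0.8491.

T = 0.849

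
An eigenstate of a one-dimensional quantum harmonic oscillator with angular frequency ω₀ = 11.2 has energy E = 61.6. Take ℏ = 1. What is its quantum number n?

Invert E_n = (n + ½)ℏω₀: n = E/ℏω₀ − ½ = 5.000, so n = 5.

n = 5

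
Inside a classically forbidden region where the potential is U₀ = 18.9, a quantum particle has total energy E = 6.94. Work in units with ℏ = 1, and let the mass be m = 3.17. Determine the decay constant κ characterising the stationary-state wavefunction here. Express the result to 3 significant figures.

Since E < U₀ the TISE in this region is ψ'' = κ²ψ with κ = √(2m(U₀ − E))/ℏ.
κ = √(2 × 3.17 × 11.96) = 8.708.

κ = 8.71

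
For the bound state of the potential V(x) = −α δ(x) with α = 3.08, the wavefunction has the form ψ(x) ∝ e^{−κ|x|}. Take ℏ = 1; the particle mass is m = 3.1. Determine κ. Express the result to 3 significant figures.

κ = 9.55

Integrating the TISE across x = 0 gives the cusp condition ψ'(0⁺) − ψ'(0⁻) = −(2mα/ℏ²)ψ(0).
With ψ ∝ e^{−κ|x|} this yields −2κ = −2mα/ℏ², so κ = mα/ℏ² = 9.548.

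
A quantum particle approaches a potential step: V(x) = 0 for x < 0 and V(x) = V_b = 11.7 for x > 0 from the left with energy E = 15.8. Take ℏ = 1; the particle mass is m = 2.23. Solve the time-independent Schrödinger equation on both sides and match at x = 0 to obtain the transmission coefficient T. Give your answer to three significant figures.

On each side the TISE gives plane waves with k = √(2m(E − V))/ℏ: k₁ = √(2·2.23·15.8) = 8.395, k₂ = √(2·2.23·4.1) = 4.276.
Matching ψ and ψ′ at x = 0 gives r = (k₁ − k₂)/(k₁ + k₂), so R = r² = 0.1056 and T = 1 − R = 0.8944.

T = 0.894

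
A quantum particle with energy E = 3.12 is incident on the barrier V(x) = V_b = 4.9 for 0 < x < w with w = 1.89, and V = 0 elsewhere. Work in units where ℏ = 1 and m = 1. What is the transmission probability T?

Since E < V_b the interior solution is evanescent with decay constant κ = √(2m(V_b − E))/ℏ = 1.887.
κw = 3.566, sinh(κw) = 17.67.
Matching ψ, ψ′ at both faces gives T = [1 + V_b² sinh²(κw) / (4E(V_b − E))]⁻¹ = 1/338.6 = 0.00295.

T = 0.00295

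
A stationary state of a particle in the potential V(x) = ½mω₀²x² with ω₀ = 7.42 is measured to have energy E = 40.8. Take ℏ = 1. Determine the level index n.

E_n = ℏω₀(n + ½) ⇒ n = E/(ℏω₀) − ½ = 40.8/7.42 − 0.5 = 4.999 → n = 5.

n = 5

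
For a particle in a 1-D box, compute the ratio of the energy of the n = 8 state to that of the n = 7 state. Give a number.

E_n = n²π²ℏ²/(2mL²) so the ratio is n₂²/n₁² = 64/49 = 1.30612.

1.30612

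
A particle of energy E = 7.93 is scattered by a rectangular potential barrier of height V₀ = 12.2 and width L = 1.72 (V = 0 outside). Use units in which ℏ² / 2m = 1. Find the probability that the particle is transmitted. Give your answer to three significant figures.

Since E < V₀ the interior solution is evanescent with decay constant κ = √(2m(V₀ − E))/ℏ = 2.066.
κL = 3.554, sinh(κL) = 17.47.
The exact tunnelling result is T⁻¹ = 1 + V₀² sinh²(κL) / [4E(V₀ − E)] = 336.2, so T = 0.00297.

T = 0.00297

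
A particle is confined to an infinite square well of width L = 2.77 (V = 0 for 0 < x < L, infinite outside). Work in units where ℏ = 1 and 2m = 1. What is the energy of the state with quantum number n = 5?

E = 32.2

The infinite-well eigenfunctions ψ_n = √(2/L) sin(nπx/L) vanish at both walls, giving E_n = n²π²ℏ²/(2mL²).
E_5 = 5² × π² / (2 × 0.5 × 2.77²) = 32.16.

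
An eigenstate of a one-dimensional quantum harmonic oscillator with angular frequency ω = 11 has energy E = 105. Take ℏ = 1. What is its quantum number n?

Invert E_n = (n + ½)ℏω: n = E/ℏω − ½ = 9.045, so n = 9.

n = 9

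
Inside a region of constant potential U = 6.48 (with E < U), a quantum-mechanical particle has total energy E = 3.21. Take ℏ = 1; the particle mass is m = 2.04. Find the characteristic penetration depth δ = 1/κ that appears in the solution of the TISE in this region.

Since E < U the TISE in this region is ψ'' = κ²ψ with κ = √(2m(U − E))/ℏ.
κ = √(2 × 2.04 × 3.27) = 3.653. The penetration depth is δ = 1/κ = 0.274.

δ = 0.274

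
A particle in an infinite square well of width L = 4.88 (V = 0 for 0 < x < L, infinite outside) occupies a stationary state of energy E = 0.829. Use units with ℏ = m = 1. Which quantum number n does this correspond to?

From E_n = n²π²ℏ²/(2mL²) invert to n = √(2mL²E)/(πℏ).
n = (4.88/π) × √(2 × 1 × 0.829) = 2.000 → n = 2.

n = 2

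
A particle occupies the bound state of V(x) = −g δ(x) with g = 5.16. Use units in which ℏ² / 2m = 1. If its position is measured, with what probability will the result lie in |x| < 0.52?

P = 0.932

The normalised bound state is ψ = √κ e^{−κ|x|} with κ = mg/ℏ² = 2.580.
P(|x| < d) = ∫_{−d}^{d} κ e^{−2κ|x|} dx = 1 − e^{−2κd} = 1 − e^{−2.683} = 0.9317.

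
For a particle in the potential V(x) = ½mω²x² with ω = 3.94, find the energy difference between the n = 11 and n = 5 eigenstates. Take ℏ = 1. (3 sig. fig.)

ΔE = 23.6

E_n = ℏω(n + ½), so ΔE = (11 − 5) ℏω = 6 × 3.94 = 23.64.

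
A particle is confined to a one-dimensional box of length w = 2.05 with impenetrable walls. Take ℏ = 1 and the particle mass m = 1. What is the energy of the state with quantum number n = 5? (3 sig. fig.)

E = 29.4

Requiring ψ(0) = ψ(w) = 0 quantises k = nπ/w, hence E_n = ℏ²k²/2m = n²π²ℏ²/(2mw²).
E_5 = 5² × π² / (2 × 1 × 2.05²) = 29.36.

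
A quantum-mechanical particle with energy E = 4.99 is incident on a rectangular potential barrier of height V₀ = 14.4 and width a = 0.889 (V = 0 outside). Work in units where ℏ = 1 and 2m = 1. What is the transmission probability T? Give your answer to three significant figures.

Since E < V₀ the interior solution is evanescent with decay constant κ = √(2m(V₀ − E))/ℏ = 3.068.
κa = 2.727, sinh(κa) = 7.611.
Matching ψ, ψ′ at both faces gives T = [1 + V₀² sinh²(κa) / (4E(V₀ − E))]⁻¹ = 1/64.96 = 0.0154.

T = 0.0154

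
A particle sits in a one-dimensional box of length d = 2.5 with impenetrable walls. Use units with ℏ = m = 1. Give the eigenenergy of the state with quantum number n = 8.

E = 50.5

Requiring ψ(0) = ψ(d) = 0 quantises k = nπ/d, hence E_n = ℏ²k²/2m = n²π²ℏ²/(2md²).
E_8 = 8² × π² / (2 × 1 × 2.5²) = 50.53.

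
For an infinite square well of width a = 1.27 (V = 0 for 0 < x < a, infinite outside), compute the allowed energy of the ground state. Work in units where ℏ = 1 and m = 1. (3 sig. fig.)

The infinite-well eigenfunctions ψ_n = √(2/a) sin(nπx/a) vanish at both walls, giving E_n = n²π²ℏ²/(2ma²).
E_1 = 1² × π² / (2 × 1 × 1.27²) = 3.060.

E = 3.06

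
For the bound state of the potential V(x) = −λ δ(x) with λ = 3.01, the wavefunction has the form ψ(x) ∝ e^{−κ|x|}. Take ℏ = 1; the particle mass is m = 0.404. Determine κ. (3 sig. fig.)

Integrate −(ℏ²/2m)ψ'' − λδ(x)ψ = Eψ from −ε to +ε: the ψ'' term gives ψ'(0⁺) − ψ'(0⁻) and the δ term gives −(2mλ/ℏ²)ψ(0).
With ψ ∝ e^{−κ|x|} this yields −2κ = −2mλ/ℏ², so κ = mλ/ℏ² = 1.216.

κ = 1.22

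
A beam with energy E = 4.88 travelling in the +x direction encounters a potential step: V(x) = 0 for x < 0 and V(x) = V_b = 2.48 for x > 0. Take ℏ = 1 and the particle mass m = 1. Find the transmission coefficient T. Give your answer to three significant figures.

T = 0.969

The wavenumbers are k₁ = √(2mE)/ℏ = 3.124 on the left and k₂ = √(2m(E − V_b))/ℏ = 2.191 on the right.
Matching ψ and ψ′ at x = 0 gives r = (k₁ − k₂)/(k₁ + k₂), so R = r² = 0.03083 and T = 1 − R = 0.9692.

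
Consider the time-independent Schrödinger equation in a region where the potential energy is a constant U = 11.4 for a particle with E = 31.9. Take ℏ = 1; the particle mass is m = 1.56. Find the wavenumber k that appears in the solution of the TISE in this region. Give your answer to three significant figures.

k = 8.00

With E > U the solution is oscillatory, ψ ∝ e^{±ikx} with k = √(2m(E − U))/ℏ.
k = √(2 × 1.56 × 20.5) = 7.997.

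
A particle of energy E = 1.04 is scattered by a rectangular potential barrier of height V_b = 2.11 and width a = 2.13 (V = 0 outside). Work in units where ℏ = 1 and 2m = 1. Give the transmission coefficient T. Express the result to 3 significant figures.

E < V_b: inside the barrier ψ ∝ e^{±κx} with κ = √(2m(V_b − E))/ℏ = 1.034.
κa = 2.203, sinh(κa) = 4.472.
The exact tunnelling result is T⁻¹ = 1 + V_b² sinh²(κa) / [4E(V_b − E)] = 21.00, so T = 0.0476.

T = 0.0476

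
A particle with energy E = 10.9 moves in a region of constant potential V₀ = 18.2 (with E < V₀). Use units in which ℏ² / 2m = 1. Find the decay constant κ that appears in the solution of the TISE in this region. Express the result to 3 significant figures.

Since E < V₀ the TISE in this region is ψ'' = κ²ψ with κ = √(2m(V₀ − E))/ℏ.
κ = √(2 × 0.5 × 7.3) = 2.702.

κ = 2.70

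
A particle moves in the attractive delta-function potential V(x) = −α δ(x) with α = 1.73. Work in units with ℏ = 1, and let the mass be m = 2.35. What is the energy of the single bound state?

E = -3.52

For x ≠ 0 the bound state is ψ ∝ e^{−κ|x|}; integrating the TISE across the delta gives the cusp condition 2κ = 2mα/ℏ², so κ = 4.066.
Then E = −ℏ²κ²/(2m) = −mα²/(2ℏ²) = -3.517.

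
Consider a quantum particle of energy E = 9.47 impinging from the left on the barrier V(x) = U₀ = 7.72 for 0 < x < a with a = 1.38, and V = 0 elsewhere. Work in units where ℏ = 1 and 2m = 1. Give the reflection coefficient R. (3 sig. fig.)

Above the barrier the interior wavenumber is k₂ = √(2m(E − U₀))/ℏ = 1.323, giving phase k₂a = 1.826.
Matching at both interfaces gives T⁻¹ = 1 + U₀² sin²(k₂a) / [4E(E − U₀)] = 1.842, hence T = 0.543.
R = 1 − T = 0.457.

R = 0.457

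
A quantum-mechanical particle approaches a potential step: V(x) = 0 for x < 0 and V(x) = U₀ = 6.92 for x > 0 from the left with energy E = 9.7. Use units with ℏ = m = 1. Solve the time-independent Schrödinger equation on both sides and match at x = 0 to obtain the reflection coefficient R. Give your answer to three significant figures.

The wavenumbers are k₁ = √(2mE)/ℏ = 4.405 on the left and k₂ = √(2m(E − U₀))/ℏ = 2.358 on the right.
Continuity of ψ and ψ′ at the step yields the reflection amplitude r = (k₁ − k₂)/(k₁ + k₂) = 0.3026; thus R = |r|² = 0.09159, T = 0.9084.

R = 0.0916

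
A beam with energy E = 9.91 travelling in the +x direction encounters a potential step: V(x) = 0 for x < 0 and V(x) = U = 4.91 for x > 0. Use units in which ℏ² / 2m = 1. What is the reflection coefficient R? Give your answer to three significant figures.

R = 0.0287

On each side the TISE gives plane waves with k = √(2m(E − V))/ℏ: k₁ = √(2·½·9.91) = 3.148, k₂ = √(2·½·5) = 2.236.
Continuity of ψ and ψ′ at the step yields the reflection amplitude r = (k₁ − k₂)/(k₁ + k₂) = 0.1694; thus R = |r|² = 0.02869, T = 0.9713.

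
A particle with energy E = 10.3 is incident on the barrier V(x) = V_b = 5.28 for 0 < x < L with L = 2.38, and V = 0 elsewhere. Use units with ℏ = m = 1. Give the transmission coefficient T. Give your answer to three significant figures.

T = 0.891

E > V_b: inside the barrier k₂ = √(2m(E − V_b))/ℏ = 3.169, k₂L = 7.541.
Matching at both interfaces gives T⁻¹ = 1 + V_b² sin²(k₂L) / [4E(E − V_b)] = 1.122, hence T = 0.891.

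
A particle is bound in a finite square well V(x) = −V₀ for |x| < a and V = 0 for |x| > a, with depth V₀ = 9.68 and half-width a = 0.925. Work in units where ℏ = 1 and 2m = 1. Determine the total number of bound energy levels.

The dimensionless depth is z₀ = a√(2mV₀)/ℏ = 0.925 × √(9.680) = 2.878.
The even/odd transcendental equations gain one root per π/2 in z₀, giving N = 1 + ⌊2z₀/π⌋ = 1 + ⌊1.832⌋ = 2.

N = 2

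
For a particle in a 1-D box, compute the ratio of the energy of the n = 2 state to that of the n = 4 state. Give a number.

0.25

Since E_n ∝ n², the ratio is (2/4)² = 0.25.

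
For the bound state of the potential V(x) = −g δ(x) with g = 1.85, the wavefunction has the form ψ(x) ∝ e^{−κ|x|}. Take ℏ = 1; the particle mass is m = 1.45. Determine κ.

Integrate −(ℏ²/2m)ψ'' − gδ(x)ψ = Eψ from −ε to +ε: the ψ'' term gives ψ'(0⁺) − ψ'(0⁻) and the δ term gives −(2mg/ℏ²)ψ(0).
With ψ ∝ e^{−κ|x|} this yields −2κ = −2mg/ℏ², so κ = mg/ℏ² = 2.683.

κ = 2.68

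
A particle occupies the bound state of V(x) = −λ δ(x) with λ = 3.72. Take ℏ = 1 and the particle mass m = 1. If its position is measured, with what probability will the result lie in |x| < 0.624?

P = 0.990

The normalised bound state is ψ = √κ e^{−κ|x|} with κ = mλ/ℏ² = 3.720.
P(|x| < d) = ∫_{−d}^{d} κ e^{−2κ|x|} dx = 1 − e^{−2κd} = 1 − e^{−4.643} = 0.9904.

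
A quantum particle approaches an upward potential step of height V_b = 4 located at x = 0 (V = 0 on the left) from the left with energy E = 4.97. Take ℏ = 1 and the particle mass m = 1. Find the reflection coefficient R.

On each side the TISE gives plane waves with k = √(2m(E − V))/ℏ: k₁ = √(2·1·4.97) = 3.153, k₂ = √(2·1·0.97) = 1.393.
Continuity of ψ and ψ′ at the step yields the reflection amplitude r = (k₁ − k₂)/(k₁ + k₂) = 0.3872; thus R = |r|² = 0.1499, T = 0.8501.

R = 0.150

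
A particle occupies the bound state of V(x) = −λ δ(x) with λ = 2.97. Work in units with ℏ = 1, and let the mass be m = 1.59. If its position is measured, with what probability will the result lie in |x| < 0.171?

P = 0.801

The normalised bound state is ψ = √κ e^{−κ|x|} with κ = mλ/ℏ² = 4.722.
P(|x| < d) = ∫_{−d}^{d} κ e^{−2κ|x|} dx = 1 − e^{−2κd} = 1 − e^{−1.615} = 0.8011.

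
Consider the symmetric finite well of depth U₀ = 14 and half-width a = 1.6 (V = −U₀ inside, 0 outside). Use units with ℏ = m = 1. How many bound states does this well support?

Define the well-strength parameter z₀ = (a/ℏ)√(2mU₀) = 1.6 × √(2·1·14) = 8.466.
A new bound state (alternating even/odd) appears each time z₀ passes a multiple of π/2, so N = ⌊2z₀/π⌋ + 1 = ⌊5.390⌋ + 1 = 6.

N = 6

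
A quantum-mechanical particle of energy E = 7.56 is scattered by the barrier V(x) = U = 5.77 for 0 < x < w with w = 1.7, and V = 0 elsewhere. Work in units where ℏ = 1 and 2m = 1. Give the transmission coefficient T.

T = 0.737

E > U: inside the barrier k₂ = √(2m(E − U))/ℏ = 1.338, k₂w = 2.274.
Matching at both interfaces gives T⁻¹ = 1 + U² sin²(k₂w) / [4E(E − U)] = 1.358, hence T = 0.737.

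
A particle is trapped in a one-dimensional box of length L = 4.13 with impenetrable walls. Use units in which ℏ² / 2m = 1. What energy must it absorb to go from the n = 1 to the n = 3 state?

E_n = n²π²ℏ²/(2mL²), so ΔE = (3² − 1²) π²ℏ²/(2mL²).
ΔE = 8 × π² / (2 × 0.5 × 4.13²) = 4.629.

ΔE = 4.63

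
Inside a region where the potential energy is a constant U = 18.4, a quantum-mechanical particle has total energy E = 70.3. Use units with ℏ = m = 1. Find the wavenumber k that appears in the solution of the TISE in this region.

With E > U the solution is oscillatory, ψ ∝ e^{±ikx} with k = √(2m(E − U))/ℏ.
k = √(2 × 1 × 51.9) = 10.19.

k = 10.2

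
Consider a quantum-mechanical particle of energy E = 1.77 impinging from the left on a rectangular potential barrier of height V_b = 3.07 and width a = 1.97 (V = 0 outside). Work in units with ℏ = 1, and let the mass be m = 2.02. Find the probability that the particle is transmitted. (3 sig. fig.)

Since E < V_b the interior solution is evanescent with decay constant κ = √(2m(V_b − E))/ℏ = 2.292.
κa = 4.515, sinh(κa) = 45.67.
Matching ψ, ψ′ at both faces gives T = [1 + V_b² sinh²(κa) / (4E(V_b − E))]⁻¹ = 1/2137 = 0.000468.

T = 0.000468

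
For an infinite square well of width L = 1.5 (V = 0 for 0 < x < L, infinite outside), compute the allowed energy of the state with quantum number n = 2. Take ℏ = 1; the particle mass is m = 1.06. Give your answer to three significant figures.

The infinite-well eigenfunctions ψ_n = √(2/L) sin(nπx/L) vanish at both walls, giving E_n = n²π²ℏ²/(2mL²).
E_2 = 2² × π² / (2 × 1.06 × 1.5²) = 8.276.

E = 8.28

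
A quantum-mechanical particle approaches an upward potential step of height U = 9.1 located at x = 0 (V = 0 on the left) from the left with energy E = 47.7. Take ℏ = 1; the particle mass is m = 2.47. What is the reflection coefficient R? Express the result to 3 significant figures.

On each side the TISE gives plane waves with k = √(2m(E − V))/ℏ: k₁ = √(2·2.47·47.7) = 15.35, k₂ = √(2·2.47·38.6) = 13.81.
Continuity of ψ and ψ′ at the step yields the reflection amplitude r = (k₁ − k₂)/(k₁ + k₂) = 0.05287; thus R = |r|² = 0.002795, T = 0.9972.

R = 0.00280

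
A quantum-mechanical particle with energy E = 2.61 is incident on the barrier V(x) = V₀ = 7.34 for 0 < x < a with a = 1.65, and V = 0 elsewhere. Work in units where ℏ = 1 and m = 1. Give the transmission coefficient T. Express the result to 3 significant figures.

Since E < V₀ the interior solution is evanescent with decay constant κ = √(2m(V₀ − E))/ℏ = 3.076.
κa = 5.075, sinh(κa) = 79.98.
The exact tunnelling result is T⁻¹ = 1 + V₀² sinh²(κa) / [4E(V₀ − E)] = 6979, so T = 0.000143.

T = 0.000143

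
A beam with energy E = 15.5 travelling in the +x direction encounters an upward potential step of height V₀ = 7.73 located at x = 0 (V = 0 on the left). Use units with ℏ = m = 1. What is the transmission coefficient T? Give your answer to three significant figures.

T = 0.971

On each side the TISE gives plane waves with k = √(2m(E − V))/ℏ: k₁ = √(2·1·15.5) = 5.568, k₂ = √(2·1·7.77) = 3.942.
Continuity of ψ and ψ′ at the step yields the reflection amplitude r = (k₁ − k₂)/(k₁ + k₂) = 0.1709; thus R = |r|² = 0.02922, T = 0.9708.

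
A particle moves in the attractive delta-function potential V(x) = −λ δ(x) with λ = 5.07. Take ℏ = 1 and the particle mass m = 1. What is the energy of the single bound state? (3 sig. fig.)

The bound state is ψ(x) = √κ e^{−κ|x|}. The derivative jump ψ'(0⁺) − ψ'(0⁻) = −(2mλ/ℏ²)ψ(0) fixes κ = mλ/ℏ² = 5.070.
Then E = −ℏ²κ²/(2m) = −mλ²/(2ℏ²) = -12.85.

E = -12.9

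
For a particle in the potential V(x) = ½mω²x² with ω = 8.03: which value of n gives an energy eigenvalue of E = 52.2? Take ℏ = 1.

E_n = ℏω(n + ½) ⇒ n = E/(ℏω) − ½ = 52.2/8.03 − 0.5 = 6.001 → n = 6.

n = 6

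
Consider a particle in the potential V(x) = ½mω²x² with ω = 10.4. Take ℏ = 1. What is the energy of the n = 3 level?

The oscillator eigenvalues are E_n = ℏω(n + ½), so E_3 = 10.4 × 3.5 = 36.40.

E = 36.4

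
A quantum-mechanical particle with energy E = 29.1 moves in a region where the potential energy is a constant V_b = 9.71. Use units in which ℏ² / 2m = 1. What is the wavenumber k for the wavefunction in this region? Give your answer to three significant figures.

With E > V_b the solution is oscillatory, ψ ∝ e^{±ikx} with k = √(2m(E − V_b))/ℏ.
k = √(2 × 0.5 × 19.39) = 4.403.

k = 4.40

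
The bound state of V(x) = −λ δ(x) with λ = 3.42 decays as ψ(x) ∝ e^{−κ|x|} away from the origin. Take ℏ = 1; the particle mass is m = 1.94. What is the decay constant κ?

Integrating the TISE across x = 0 gives the cusp condition ψ'(0⁺) − ψ'(0⁻) = −(2mλ/ℏ²)ψ(0).
With ψ ∝ e^{−κ|x|} this yields −2κ = −2mλ/ℏ², so κ = mλ/ℏ² = 6.635.

κ = 6.63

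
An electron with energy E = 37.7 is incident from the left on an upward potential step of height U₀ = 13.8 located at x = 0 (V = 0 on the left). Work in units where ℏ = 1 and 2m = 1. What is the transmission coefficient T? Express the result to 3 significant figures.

The wavenumbers are k₁ = √(2mE)/ℏ = 6.140 on the left and k₂ = √(2m(E − U₀))/ℏ = 4.889 on the right.
Matching ψ and ψ′ at x = 0 gives r = (k₁ − k₂)/(k₁ + k₂), so R = r² = 0.01287 and T = 1 − R = 0.9871.

T = 0.987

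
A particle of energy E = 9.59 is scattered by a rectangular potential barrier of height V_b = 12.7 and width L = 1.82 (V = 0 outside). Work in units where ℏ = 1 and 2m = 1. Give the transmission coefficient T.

E < V_b: inside the barrier ψ ∝ e^{±κx} with κ = √(2m(V_b − E))/ℏ = 1.764.
κL = 3.210, sinh(κL) = 12.36.
The exact tunnelling result is T⁻¹ = 1 + V_b² sinh²(κL) / [4E(V_b − E)] = 207.7, so T = 0.00481.

T = 0.00481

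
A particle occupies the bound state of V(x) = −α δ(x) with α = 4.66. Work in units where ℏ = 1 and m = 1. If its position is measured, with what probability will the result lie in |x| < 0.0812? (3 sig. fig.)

The normalised bound state is ψ = √κ e^{−κ|x|} with κ = mα/ℏ² = 4.660.
P(|x| < d) = ∫_{−d}^{d} κ e^{−2κ|x|} dx = 1 − e^{−2κd} = 1 − e^{−0.7568} = 0.5308.

P = 0.531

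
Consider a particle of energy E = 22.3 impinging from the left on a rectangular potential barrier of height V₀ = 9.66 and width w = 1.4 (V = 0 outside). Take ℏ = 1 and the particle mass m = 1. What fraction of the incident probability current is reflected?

E > V₀: inside the barrier k₂ = √(2m(E − V₀))/ℏ = 5.028, k₂w = 7.039.
T = [1 + V₀² sin²(k₂w) / (4E(E − V₀))]⁻¹ = 1/1.039 = 0.963.
R = 1 − T = 0.0375.

R = 0.0375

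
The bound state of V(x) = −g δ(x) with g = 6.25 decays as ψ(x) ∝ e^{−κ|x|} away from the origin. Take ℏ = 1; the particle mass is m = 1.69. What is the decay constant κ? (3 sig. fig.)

Integrating the TISE across x = 0 gives the cusp condition ψ'(0⁺) − ψ'(0⁻) = −(2mg/ℏ²)ψ(0).
With ψ ∝ e^{−κ|x|} this yields −2κ = −2mg/ℏ², so κ = mg/ℏ² = 10.56.

κ = 10.6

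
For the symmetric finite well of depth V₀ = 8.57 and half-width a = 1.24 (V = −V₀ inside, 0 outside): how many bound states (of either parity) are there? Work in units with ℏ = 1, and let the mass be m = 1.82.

N = 5

Define the well-strength parameter z₀ = (a/ℏ)√(2mV₀) = 1.24 × √(2·1.82·8.57) = 6.926.
The even/odd transcendental equations gain one root per π/2 in z₀, giving N = 1 + ⌊2z₀/π⌋ = 1 + ⌊4.409⌋ = 5.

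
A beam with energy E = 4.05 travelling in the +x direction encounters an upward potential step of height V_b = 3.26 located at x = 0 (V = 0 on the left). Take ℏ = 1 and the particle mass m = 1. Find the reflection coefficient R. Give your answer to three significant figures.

R = 0.150

On each side the TISE gives plane waves with k = √(2m(E − V))/ℏ: k₁ = √(2·1·4.05) = 2.846, k₂ = √(2·1·0.79) = 1.257.
Continuity of ψ and ψ′ at the step yields the reflection amplitude r = (k₁ − k₂)/(k₁ + k₂) = 0.3873; thus R = |r|² = 0.1500, T = 0.8500.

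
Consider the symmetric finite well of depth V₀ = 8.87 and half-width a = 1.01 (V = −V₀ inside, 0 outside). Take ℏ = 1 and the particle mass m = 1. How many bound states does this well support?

N = 3

Define the well-strength parameter z₀ = (a/ℏ)√(2mV₀) = 1.01 × √(2·1·8.87) = 4.254.
The even/odd transcendental equations gain one root per π/2 in z₀, giving N = 1 + ⌊2z₀/π⌋ = 1 + ⌊2.708⌋ = 3.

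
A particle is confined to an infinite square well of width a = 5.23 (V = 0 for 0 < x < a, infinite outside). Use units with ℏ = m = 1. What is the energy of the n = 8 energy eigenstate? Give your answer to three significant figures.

The infinite-well eigenfunctions ψ_n = √(2/a) sin(nπx/a) vanish at both walls, giving E_n = n²π²ℏ²/(2ma²).
E_8 = 8² × π² / (2 × 1 × 5.23²) = 11.55.

E = 11.5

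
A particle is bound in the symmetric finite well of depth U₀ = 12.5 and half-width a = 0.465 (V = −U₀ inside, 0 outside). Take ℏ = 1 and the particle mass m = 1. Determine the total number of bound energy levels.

N = 2

The dimensionless depth is z₀ = a√(2mU₀)/ℏ = 0.465 × √(25.00) = 2.325.
The even/odd transcendental equations gain one root per π/2 in z₀, giving N = 1 + ⌊2z₀/π⌋ = 1 + ⌊1.480⌋ = 2.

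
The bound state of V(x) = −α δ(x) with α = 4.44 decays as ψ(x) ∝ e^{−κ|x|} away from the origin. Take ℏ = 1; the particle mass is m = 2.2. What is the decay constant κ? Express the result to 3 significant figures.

Integrate −(ℏ²/2m)ψ'' − αδ(x)ψ = Eψ from −ε to +ε: the ψ'' term gives ψ'(0⁺) − ψ'(0⁻) and the δ term gives −(2mα/ℏ²)ψ(0).
With ψ ∝ e^{−κ|x|} this yields −2κ = −2mα/ℏ², so κ = mα/ℏ² = 9.768.

κ = 9.77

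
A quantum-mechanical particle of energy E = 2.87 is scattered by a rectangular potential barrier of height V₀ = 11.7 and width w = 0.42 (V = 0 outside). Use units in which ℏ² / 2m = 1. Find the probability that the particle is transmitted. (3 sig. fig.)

E < V₀: inside the barrier ψ ∝ e^{±κx} with κ = √(2m(V₀ − E))/ℏ = 2.972.
κw = 1.248, sinh(κw) = 1.598.
Matching ψ, ψ′ at both faces gives T = [1 + V₀² sinh²(κw) / (4E(V₀ − E))]⁻¹ = 1/4.449 = 0.225.

T = 0.225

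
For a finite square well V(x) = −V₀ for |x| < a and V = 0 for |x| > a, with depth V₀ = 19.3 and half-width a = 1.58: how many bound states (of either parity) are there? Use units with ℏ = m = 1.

Define the well-strength parameter z₀ = (a/ℏ)√(2mV₀) = 1.58 × √(2·1·19.3) = 9.816.
A new bound state (alternating even/odd) appears each time z₀ passes a multiple of π/2, so N = ⌊2z₀/π⌋ + 1 = ⌊6.249⌋ + 1 = 7.

N = 7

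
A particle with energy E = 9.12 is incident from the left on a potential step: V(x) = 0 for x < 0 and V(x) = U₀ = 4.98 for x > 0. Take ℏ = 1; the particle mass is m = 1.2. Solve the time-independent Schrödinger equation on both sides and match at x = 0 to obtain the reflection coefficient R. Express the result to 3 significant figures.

On each side the TISE gives plane waves with k = √(2m(E − V))/ℏ: k₁ = √(2·1.2·9.12) = 4.678, k₂ = √(2·1.2·4.14) = 3.152.
Matching ψ and ψ′ at x = 0 gives r = (k₁ − k₂)/(k₁ + k₂), so R = r² = 0.03799 and T = 1 − R = 0.9620.

R = 0.0380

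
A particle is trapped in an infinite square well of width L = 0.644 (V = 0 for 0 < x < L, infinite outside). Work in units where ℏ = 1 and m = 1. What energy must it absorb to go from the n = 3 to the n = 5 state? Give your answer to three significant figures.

ΔE = 190

E_n = n²π²ℏ²/(2mL²), so ΔE = (5² − 3²) π²ℏ²/(2mL²).
ΔE = 16 × π² / (2 × 1 × 0.644²) = 190.4.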